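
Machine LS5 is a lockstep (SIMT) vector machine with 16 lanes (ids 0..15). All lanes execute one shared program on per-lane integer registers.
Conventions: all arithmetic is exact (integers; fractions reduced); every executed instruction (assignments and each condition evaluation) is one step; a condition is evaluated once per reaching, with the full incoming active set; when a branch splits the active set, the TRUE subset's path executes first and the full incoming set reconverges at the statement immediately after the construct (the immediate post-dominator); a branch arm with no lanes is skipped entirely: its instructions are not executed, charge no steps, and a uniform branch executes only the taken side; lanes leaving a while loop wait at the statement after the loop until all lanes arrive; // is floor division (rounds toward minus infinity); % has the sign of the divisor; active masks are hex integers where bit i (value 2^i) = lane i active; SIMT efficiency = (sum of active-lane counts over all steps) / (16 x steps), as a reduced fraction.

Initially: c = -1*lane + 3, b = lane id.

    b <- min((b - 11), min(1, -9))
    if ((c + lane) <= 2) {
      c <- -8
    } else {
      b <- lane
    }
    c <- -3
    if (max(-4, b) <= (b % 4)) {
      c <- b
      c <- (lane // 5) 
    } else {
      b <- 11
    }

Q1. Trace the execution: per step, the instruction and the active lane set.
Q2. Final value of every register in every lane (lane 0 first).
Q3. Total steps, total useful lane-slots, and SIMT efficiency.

step 0: b <- min((b - 11), min(1, -9)) 0xffff
step 1: eval ((c + lane) <= 2)       0xffff
step 2: b <- lane                    0xffff
step 3: c <- -3                      0xffff
step 4: eval (max(-4, b) <= (b % 4)) 0xffff
step 5: c <- b                       0x000f
step 6: c <- (lane // 5)             0x000f
step 7: b <- 11                      0xfff0

Answer: 8 steps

c: 0,0,0,0,-3,-3,-3,-3,-3,-3,-3,-3,-3,-3,-3,-3
b: 0,1,2,3,11,11,11,11,11,11,11,11,11,11,11,11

steps = 8; useful = 100; efficiency = 100/128 = 25/32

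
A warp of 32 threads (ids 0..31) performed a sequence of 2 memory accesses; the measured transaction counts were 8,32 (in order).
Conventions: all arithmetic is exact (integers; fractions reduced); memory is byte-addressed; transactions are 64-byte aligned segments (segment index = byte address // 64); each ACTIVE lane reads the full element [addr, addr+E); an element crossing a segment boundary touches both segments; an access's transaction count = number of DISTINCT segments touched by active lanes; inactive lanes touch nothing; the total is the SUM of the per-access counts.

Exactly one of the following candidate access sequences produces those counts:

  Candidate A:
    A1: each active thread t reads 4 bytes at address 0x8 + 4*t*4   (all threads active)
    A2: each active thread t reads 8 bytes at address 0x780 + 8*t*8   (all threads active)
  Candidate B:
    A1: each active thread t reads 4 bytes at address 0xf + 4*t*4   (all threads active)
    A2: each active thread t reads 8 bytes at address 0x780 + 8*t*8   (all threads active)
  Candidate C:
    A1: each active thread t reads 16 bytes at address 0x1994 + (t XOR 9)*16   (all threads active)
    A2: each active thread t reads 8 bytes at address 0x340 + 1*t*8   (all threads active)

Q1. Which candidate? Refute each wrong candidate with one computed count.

B: A1 gives 9 transactions, not 8
C: A1 gives 9 transactions, not 8
A: all counts match (8,32)

Answer: A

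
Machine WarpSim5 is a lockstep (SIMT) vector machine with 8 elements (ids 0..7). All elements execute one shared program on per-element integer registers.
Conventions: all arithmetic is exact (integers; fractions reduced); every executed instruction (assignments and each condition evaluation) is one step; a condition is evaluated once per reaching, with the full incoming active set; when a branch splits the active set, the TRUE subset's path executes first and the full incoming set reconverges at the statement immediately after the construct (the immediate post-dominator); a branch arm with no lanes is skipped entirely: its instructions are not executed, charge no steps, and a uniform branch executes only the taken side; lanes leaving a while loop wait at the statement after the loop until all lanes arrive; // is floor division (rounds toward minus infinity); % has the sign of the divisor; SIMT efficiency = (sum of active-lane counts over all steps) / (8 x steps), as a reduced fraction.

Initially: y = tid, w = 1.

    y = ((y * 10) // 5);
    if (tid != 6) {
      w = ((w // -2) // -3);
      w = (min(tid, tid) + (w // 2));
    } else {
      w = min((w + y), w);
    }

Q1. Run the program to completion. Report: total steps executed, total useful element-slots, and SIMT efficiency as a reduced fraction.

Answer: 5 steps, 31 useful, 31/40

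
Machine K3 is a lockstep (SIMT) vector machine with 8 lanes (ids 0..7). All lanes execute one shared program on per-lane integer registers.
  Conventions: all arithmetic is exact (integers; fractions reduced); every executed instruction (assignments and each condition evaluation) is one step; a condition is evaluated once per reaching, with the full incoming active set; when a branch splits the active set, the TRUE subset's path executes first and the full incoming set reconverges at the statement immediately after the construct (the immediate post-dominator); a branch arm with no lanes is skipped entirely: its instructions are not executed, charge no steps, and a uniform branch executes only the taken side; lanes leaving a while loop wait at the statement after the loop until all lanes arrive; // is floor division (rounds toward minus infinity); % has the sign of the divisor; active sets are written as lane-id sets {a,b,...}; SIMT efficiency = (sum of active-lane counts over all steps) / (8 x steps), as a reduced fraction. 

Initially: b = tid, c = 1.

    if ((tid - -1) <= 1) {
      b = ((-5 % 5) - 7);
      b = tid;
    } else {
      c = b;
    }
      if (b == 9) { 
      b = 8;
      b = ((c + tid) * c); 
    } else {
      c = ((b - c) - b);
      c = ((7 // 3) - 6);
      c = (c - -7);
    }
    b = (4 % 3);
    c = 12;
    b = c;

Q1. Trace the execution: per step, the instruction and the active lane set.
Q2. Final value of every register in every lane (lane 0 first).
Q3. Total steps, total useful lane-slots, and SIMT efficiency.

step 0: eval ((tid - -1) <= 1)       {0,1,2,3,4,5,6,7}
step 1: b <- ((-5 % 5) - 7)          {0}
step 2: b <- tid                     {0}
step 3: c <- b                       {1,2,3,4,5,6,7}
step 4: eval (b == 9)                {0,1,2,3,4,5,6,7}
step 5: c <- ((b - c) - b)           {0,1,2,3,4,5,6,7}
step 6: c <- ((7 // 3) - 6)          {0,1,2,3,4,5,6,7}
step 7: c <- (c - -7)                {0,1,2,3,4,5,6,7}
step 8: b <- (4 % 3)                 {0,1,2,3,4,5,6,7}
step 9: c <- 12                      {0,1,2,3,4,5,6,7}
step 10: b <- c                       {0,1,2,3,4,5,6,7}

Answer: 11 steps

b: 12,12,12,12,12,12,12,12
c: 12,12,12,12,12,12,12,12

steps = 11; useful = 73; efficiency = 73/88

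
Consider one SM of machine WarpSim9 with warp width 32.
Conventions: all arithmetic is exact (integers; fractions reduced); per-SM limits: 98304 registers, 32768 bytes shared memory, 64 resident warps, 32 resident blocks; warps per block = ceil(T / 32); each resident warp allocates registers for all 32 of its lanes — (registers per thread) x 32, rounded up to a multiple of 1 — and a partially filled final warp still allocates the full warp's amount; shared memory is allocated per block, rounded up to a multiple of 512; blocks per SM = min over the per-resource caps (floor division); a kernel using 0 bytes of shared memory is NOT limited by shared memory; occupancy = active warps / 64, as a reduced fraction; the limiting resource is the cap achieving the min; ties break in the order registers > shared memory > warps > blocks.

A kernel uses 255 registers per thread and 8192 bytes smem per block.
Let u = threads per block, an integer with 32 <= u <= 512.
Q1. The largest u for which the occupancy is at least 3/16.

Answer: u = 384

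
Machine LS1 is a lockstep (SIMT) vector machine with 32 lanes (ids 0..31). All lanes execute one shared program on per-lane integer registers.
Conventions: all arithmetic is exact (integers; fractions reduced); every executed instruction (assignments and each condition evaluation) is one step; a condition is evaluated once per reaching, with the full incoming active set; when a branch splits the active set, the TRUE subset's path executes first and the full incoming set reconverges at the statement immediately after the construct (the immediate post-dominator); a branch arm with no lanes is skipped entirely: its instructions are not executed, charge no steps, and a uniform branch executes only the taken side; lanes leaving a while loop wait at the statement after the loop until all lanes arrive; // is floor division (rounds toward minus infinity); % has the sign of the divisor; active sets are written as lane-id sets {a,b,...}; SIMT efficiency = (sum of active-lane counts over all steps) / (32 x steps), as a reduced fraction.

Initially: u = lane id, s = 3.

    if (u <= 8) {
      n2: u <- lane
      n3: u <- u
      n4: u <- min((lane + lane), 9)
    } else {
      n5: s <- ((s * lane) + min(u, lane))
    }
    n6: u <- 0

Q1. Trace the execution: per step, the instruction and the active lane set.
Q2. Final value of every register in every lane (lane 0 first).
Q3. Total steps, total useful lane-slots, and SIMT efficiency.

step 0: eval (u <= 8)                {0,1,2,3,4,5,6,7,8,9,10,11,12,13,14,15,16,17,18,19,20,21,22,23,24,25,26,27,28,29,30,31}
step 1: u <- lane                    {0,1,2,3,4,5,6,7,8}
step 2: u <- u                       {0,1,2,3,4,5,6,7,8}
step 3: u <- min((lane + lane), 9)   {0,1,2,3,4,5,6,7,8}
step 4: s <- ((s * lane) + min(u, lane)) {9,10,11,12,13,14,15,16,17,18,19,20,21,22,23,24,25,26,27,28,29,30,31}
step 5: u <- 0                       {0,1,2,3,4,5,6,7,8,9,10,11,12,13,14,15,16,17,18,19,20,21,22,23,24,25,26,27,28,29,30,31}

Answer: 6 steps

u: 0,0,0,0,0,0,0,0,0,0,0,0,0,0,0,0,0,0,0,0,0,0,0,0,0,0,0,0,0,0,0,0
s: 3,3,3,3,3,3,3,3,3,36,40,44,48,52,56,60,64,68,72,76,80,84,88,92,96,100,104,108,112,116,120,124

steps = 6; useful = 114; efficiency = 114/192 = 19/32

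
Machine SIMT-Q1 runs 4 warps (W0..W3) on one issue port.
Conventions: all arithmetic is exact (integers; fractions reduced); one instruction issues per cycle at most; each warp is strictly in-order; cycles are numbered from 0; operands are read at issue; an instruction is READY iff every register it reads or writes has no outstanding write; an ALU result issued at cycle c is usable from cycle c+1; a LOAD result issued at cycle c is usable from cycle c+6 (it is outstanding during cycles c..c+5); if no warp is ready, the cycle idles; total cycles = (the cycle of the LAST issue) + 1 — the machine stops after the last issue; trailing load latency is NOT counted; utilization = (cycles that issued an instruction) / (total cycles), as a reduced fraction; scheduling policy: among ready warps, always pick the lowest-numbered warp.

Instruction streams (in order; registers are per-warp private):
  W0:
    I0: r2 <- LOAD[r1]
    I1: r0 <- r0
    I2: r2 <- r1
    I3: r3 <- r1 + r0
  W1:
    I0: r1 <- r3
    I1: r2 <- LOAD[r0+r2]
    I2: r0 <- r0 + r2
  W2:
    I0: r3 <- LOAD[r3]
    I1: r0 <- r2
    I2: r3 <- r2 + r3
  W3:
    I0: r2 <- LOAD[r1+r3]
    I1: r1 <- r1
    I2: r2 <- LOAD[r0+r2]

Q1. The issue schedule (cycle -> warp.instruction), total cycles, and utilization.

cycle 0: W0.I0
cycle 1: W0.I1
cycle 2: W1.I0
cycle 3: W1.I1
cycle 4: W2.I0
cycle 5: W2.I1
cycle 6: W0.I2
cycle 7: W0.I3
cycle 8: W3.I0
cycle 9: W1.I2
cycle 10: W2.I2
cycle 11: W3.I1
cycle 12: idle
cycle 13: idle
cycle 14: W3.I2

Answer: 15 cycles, utilization 13/15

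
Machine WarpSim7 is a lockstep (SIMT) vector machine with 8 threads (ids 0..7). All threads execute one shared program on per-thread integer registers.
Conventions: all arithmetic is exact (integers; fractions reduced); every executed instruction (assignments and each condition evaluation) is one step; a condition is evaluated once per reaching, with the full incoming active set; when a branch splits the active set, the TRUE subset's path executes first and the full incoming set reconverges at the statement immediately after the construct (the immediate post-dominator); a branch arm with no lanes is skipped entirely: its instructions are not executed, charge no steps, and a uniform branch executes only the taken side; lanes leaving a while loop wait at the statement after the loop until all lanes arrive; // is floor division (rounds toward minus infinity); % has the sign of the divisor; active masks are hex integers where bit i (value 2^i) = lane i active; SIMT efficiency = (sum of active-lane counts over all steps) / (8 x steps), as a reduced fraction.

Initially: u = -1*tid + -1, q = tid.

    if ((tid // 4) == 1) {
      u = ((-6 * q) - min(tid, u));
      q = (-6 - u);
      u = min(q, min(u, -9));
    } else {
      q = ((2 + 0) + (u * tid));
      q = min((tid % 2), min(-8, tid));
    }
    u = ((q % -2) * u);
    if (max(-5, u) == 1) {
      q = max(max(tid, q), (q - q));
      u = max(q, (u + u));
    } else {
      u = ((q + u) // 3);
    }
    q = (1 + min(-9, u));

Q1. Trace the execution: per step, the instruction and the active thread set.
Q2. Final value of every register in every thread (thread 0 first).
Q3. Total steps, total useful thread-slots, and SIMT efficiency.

step 0: eval ((tid // 4) == 1)       0xff
step 1: u <- ((-6 * q) - min(tid, u)) 0xf0
step 2: q <- (-6 - u)                0xf0
step 3: u <- min(q, min(u, -9))      0xf0
step 4: q <- ((2 + 0) + (u * tid))   0x0f
step 5: q <- min((tid % 2), min(-8, tid)) 0x0f
step 6: u <- ((q % -2) * u)          0xff
step 7: eval (max(-5, u) == 1)       0xff
step 8: u <- ((q + u) // 3)          0xff
step 9: q <- (1 + min(-9, u))        0xff

Answer: 10 steps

u: -3,-3,-3,-3,10,6,17,9
q: -8,-8,-8,-8,-8,-8,-8,-8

steps = 10; useful = 60; efficiency = 60/80 = 3/4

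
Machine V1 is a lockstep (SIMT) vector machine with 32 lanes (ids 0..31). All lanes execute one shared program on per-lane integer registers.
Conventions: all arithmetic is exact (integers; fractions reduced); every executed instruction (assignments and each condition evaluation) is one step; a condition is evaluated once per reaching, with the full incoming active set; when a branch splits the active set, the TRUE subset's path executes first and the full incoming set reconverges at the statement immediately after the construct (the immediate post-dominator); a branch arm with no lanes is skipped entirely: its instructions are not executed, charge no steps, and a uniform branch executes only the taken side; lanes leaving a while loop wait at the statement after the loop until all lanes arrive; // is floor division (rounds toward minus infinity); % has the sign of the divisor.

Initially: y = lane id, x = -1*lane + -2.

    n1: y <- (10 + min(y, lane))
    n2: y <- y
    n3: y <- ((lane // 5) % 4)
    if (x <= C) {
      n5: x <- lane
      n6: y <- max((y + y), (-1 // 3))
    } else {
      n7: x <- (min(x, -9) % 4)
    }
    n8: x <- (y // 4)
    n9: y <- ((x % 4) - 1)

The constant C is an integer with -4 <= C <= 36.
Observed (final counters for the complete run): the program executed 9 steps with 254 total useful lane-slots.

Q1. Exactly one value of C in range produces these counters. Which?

Answer: C = -4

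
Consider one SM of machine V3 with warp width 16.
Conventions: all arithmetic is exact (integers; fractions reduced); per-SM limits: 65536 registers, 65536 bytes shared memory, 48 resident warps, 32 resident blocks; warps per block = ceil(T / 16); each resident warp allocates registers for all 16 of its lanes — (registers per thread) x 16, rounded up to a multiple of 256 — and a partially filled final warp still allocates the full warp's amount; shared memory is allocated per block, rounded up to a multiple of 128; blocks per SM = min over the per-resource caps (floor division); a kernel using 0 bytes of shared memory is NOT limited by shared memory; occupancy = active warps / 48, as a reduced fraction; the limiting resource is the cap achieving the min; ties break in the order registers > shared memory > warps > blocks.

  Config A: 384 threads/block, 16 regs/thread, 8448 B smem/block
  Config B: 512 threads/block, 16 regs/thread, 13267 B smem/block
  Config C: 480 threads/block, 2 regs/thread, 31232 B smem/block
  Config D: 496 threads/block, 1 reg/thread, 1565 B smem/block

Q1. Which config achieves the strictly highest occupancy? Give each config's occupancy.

occupancies: A 1, B 2/3, C 5/8, D 31/48

Answer: A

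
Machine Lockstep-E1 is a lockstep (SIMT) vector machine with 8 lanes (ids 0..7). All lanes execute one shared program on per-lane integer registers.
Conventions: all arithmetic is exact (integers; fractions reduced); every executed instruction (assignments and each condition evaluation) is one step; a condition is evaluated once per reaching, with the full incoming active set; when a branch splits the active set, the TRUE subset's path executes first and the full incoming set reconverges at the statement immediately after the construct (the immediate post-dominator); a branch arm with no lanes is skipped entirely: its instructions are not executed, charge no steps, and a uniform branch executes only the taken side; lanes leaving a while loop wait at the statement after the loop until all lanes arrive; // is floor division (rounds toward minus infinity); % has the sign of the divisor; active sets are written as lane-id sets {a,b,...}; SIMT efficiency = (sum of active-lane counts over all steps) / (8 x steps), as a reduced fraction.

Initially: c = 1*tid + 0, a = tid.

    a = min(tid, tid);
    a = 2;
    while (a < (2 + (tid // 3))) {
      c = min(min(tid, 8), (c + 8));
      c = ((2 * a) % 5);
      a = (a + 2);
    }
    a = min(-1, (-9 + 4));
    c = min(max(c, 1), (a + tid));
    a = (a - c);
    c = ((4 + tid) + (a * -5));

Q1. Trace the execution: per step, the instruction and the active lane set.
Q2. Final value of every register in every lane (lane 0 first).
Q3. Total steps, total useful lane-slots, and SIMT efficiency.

step 0: a <- min(tid, tid)           {0,1,2,3,4,5,6,7}
step 1: a <- 2                       {0,1,2,3,4,5,6,7}
step 2: eval (a < (2 + (tid // 3)))  {0,1,2,3,4,5,6,7}
step 3: c <- min(min(tid, 8), (c + 8)) {3,4,5,6,7}
step 4: c <- ((2 * a) % 5)           {3,4,5,6,7}
step 5: a <- (a + 2)                 {3,4,5,6,7}
step 6: eval (a < (2 + (tid // 3)))  {3,4,5,6,7}
step 7: a <- min(-1, (-9 + 4))       {0,1,2,3,4,5,6,7}
step 8: c <- min(max(c, 1), (a + tid)) {0,1,2,3,4,5,6,7}
step 9: a <- (a - c)                 {0,1,2,3,4,5,6,7}
step 10: c <- ((4 + tid) + (a * -5))  {0,1,2,3,4,5,6,7}

Answer: 11 steps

c: 4,10,16,22,28,34,40,46
a: 0,-1,-2,-3,-4,-5,-6,-7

steps = 11; useful = 76; efficiency = 76/88 = 19/22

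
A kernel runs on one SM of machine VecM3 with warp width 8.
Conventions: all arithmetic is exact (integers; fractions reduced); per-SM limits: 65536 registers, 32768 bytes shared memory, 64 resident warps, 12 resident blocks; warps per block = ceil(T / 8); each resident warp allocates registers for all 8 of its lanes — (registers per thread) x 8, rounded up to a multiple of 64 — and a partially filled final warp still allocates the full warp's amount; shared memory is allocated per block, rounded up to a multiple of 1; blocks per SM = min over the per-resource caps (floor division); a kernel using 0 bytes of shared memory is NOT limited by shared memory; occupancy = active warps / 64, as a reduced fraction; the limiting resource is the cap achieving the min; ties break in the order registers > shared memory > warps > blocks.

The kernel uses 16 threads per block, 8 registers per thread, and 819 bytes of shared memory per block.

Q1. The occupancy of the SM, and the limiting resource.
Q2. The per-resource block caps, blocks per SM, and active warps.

Answer: occupancy 3/8, limited by blocks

registers: 512 blocks
shared memory: 40 blocks
warps: 32 blocks
blocks: 12 blocks

Answer: 12 blocks, 24 active warps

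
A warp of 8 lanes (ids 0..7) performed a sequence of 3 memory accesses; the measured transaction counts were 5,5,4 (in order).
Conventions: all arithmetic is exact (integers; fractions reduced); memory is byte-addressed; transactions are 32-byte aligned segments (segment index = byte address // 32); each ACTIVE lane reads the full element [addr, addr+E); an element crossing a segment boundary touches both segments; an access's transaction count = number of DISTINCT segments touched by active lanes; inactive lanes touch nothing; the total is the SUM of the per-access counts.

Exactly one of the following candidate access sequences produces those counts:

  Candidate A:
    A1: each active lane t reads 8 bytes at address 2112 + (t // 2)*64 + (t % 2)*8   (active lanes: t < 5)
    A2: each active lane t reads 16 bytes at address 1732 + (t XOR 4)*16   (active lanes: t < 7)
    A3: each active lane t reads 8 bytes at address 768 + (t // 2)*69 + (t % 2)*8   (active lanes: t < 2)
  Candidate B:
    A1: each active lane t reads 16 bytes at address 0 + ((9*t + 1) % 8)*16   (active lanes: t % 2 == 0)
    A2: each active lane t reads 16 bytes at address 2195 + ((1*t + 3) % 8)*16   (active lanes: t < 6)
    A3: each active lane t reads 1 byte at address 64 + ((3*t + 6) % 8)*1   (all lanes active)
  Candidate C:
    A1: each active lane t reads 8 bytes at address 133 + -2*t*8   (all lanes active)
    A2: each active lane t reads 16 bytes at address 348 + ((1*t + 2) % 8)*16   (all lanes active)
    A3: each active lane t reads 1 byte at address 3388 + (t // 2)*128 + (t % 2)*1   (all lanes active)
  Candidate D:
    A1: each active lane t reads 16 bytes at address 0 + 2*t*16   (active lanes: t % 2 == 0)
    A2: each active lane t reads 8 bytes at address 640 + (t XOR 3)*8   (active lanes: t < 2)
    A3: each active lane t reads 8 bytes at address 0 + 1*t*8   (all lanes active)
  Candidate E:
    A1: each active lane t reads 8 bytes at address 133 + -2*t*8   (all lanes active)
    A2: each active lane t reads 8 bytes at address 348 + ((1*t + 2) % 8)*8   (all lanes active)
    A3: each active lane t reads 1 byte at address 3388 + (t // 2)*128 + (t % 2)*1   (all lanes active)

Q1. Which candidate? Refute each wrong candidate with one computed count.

A: A1 gives 3 transactions, not 5
B: A1 gives 4 transactions, not 5
D: A1 gives 4 transactions, not 5
E: A2 gives 3 transactions, not 5
C: all counts match (5,5,4)

Answer: C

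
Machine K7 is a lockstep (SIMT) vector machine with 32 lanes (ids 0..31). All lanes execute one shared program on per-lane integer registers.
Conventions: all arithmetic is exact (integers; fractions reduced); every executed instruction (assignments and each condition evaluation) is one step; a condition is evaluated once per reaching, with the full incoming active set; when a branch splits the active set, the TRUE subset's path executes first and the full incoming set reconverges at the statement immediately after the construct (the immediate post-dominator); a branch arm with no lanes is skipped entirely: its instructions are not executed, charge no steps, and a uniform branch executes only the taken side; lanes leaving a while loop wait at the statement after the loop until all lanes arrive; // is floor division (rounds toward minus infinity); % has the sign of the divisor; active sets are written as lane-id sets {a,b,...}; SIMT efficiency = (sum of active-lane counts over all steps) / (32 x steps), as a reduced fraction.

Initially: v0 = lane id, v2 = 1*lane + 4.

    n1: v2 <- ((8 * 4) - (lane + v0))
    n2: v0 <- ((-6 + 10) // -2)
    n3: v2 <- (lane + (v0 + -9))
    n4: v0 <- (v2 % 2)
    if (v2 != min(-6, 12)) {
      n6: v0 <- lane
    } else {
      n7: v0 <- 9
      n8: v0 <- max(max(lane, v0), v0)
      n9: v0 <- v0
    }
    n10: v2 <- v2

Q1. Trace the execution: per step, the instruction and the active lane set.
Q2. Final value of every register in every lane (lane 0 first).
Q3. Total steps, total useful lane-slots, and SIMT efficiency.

step 0: v2 <- ((8 * 4) - (lane + v0)) {0,1,2,3,4,5,6,7,8,9,10,11,12,13,14,15,16,17,18,19,20,21,22,23,24,25,26,27,28,29,30,31}
step 1: v0 <- ((-6 + 10) // -2)      {0,1,2,3,4,5,6,7,8,9,10,11,12,13,14,15,16,17,18,19,20,21,22,23,24,25,26,27,28,29,30,31}
step 2: v2 <- (lane + (v0 + -9))     {0,1,2,3,4,5,6,7,8,9,10,11,12,13,14,15,16,17,18,19,20,21,22,23,24,25,26,27,28,29,30,31}
step 3: v0 <- (v2 % 2)               {0,1,2,3,4,5,6,7,8,9,10,11,12,13,14,15,16,17,18,19,20,21,22,23,24,25,26,27,28,29,30,31}
step 4: eval (v2 != min(-6, 12))     {0,1,2,3,4,5,6,7,8,9,10,11,12,13,14,15,16,17,18,19,20,21,22,23,24,25,26,27,28,29,30,31}
step 5: v0 <- lane                   {0,1,2,3,4,6,7,8,9,10,11,12,13,14,15,16,17,18,19,20,21,22,23,24,25,26,27,28,29,30,31}
step 6: v0 <- 9                      {5}
step 7: v0 <- max(max(lane, v0), v0) {5}
step 8: v0 <- v0                     {5}
step 9: v2 <- v2                     {0,1,2,3,4,5,6,7,8,9,10,11,12,13,14,15,16,17,18,19,20,21,22,23,24,25,26,27,28,29,30,31}

Answer: 10 steps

v0: 0,1,2,3,4,9,6,7,8,9,10,11,12,13,14,15,16,17,18,19,20,21,22,23,24,25,26,27,28,29,30,31
v2: -11,-10,-9,-8,-7,-6,-5,-4,-3,-2,-1,0,1,2,3,4,5,6,7,8,9,10,11,12,13,14,15,16,17,18,19,20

steps = 10; useful = 226; efficiency = 226/320 = 113/160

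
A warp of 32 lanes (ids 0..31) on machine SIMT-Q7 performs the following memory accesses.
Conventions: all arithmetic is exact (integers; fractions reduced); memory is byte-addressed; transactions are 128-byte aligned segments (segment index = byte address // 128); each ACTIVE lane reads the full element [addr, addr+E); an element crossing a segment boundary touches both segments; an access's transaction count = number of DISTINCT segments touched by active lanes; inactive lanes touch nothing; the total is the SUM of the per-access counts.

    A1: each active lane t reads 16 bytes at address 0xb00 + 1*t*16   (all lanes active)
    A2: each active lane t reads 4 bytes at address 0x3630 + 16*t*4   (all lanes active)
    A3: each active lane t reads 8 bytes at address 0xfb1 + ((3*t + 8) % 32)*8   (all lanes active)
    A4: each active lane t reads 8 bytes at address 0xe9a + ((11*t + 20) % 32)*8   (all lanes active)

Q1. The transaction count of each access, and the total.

A1: 4 transactions
A2: 16 transactions
A3: 3 transactions
A4: 3 transactions

Answer: 4,16,3,3; total 26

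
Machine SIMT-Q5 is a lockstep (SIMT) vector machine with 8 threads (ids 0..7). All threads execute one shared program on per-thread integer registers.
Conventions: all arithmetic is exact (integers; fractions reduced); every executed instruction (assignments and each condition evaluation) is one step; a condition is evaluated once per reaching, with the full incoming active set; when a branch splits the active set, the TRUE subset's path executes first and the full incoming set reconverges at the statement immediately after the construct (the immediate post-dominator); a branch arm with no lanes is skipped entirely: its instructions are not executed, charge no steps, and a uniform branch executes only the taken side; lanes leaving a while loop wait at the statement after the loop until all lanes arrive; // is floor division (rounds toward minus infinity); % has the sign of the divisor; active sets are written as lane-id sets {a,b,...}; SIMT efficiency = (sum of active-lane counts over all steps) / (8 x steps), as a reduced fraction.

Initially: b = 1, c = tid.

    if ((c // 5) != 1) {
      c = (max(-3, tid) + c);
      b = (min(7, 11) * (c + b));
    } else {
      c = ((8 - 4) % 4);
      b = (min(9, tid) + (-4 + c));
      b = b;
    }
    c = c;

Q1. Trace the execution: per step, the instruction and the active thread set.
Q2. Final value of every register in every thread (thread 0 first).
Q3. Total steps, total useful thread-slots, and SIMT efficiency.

step 0: eval ((c // 5) != 1)         {0,1,2,3,4,5,6,7}
step 1: c <- (max(-3, tid) + c)      {0,1,2,3,4}
step 2: b <- (min(7, 11) * (c + b))  {0,1,2,3,4}
step 3: c <- ((8 - 4) % 4)           {5,6,7}
step 4: b <- (min(9, tid) + (-4 + c)) {5,6,7}
step 5: b <- b                       {5,6,7}
step 6: c <- c                       {0,1,2,3,4,5,6,7}

Answer: 7 steps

b: 7,21,35,49,63,1,2,3
c: 0,2,4,6,8,0,0,0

steps = 7; useful = 35; efficiency = 35/56 = 5/8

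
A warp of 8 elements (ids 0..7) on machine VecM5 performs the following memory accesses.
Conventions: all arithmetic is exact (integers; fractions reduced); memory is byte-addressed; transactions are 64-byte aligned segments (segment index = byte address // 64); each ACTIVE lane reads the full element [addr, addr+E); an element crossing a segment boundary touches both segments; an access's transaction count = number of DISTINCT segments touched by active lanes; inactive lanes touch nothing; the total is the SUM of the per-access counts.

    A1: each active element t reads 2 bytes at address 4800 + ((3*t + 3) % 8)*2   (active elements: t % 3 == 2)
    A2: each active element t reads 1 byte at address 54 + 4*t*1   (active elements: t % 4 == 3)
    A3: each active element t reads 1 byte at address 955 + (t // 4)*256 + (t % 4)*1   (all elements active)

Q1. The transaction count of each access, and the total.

A1: 1 transaction
A2: 1 transaction
A3: 2 transactions

Answer: 1,1,2; total 4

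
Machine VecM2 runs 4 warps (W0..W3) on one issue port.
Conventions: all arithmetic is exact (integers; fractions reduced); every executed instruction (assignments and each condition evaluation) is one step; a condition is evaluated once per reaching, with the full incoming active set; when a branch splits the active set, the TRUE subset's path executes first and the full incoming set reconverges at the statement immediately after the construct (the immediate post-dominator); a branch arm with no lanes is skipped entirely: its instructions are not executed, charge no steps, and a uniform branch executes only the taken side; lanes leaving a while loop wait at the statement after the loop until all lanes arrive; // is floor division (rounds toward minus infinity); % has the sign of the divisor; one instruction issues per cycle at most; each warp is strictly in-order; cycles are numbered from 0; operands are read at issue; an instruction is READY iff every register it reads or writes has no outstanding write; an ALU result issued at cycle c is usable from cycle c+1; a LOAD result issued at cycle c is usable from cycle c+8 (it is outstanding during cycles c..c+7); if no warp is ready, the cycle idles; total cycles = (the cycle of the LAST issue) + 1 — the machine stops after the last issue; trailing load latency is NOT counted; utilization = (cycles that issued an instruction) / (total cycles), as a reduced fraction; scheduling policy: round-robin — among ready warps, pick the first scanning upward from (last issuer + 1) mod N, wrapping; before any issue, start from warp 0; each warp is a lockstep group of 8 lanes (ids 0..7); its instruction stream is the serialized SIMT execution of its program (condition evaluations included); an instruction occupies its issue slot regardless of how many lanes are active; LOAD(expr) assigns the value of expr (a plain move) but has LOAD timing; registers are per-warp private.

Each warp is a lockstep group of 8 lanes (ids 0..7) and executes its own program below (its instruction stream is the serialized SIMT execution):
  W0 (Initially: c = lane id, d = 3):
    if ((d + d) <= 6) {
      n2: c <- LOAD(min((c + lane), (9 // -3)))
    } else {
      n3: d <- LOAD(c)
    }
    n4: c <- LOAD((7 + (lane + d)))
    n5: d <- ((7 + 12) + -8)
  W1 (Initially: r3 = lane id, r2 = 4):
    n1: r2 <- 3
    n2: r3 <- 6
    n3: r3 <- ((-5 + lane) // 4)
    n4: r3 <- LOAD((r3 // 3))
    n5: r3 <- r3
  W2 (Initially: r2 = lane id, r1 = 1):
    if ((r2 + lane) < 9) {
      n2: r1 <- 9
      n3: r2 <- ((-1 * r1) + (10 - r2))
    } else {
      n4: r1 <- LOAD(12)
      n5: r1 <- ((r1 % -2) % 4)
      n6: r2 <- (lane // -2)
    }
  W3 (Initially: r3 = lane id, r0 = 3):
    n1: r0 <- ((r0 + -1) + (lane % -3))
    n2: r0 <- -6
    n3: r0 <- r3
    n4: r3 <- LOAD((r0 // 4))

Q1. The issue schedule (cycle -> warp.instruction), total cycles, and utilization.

cycle 0: W0.I0
cycle 1: W1.I0
cycle 2: W2.I0
cycle 3: W3.I0
cycle 4: W0.I1
cycle 5: W1.I1
cycle 6: W2.I1
cycle 7: W3.I1
cycle 8: W1.I2
cycle 9: W2.I2
cycle 10: W3.I2
cycle 11: W1.I3
cycle 12: W2.I3
cycle 13: W3.I3
cycle 14: W0.I2
cycle 15: W0.I3
cycle 16: idle
cycle 17: idle
cycle 18: idle
cycle 19: W1.I4
cycle 20: W2.I4
cycle 21: W2.I5

Answer: 22 cycles, utilization 19/22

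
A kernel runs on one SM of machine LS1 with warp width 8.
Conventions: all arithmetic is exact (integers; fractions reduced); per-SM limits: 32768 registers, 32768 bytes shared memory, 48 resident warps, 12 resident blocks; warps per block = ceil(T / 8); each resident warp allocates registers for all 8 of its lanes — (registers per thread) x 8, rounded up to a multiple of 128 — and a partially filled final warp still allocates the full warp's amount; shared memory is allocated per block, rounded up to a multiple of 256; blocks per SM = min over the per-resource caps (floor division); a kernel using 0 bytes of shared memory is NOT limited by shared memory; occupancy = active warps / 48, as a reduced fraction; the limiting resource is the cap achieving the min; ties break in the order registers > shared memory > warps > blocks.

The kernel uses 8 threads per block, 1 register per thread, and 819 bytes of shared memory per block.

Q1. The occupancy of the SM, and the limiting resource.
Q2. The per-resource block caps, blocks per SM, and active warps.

Answer: occupancy 1/4, limited by blocks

registers: 256 blocks
shared memory: 32 blocks
warps: 48 blocks
blocks: 12 blocks

Answer: 12 blocks, 12 active warps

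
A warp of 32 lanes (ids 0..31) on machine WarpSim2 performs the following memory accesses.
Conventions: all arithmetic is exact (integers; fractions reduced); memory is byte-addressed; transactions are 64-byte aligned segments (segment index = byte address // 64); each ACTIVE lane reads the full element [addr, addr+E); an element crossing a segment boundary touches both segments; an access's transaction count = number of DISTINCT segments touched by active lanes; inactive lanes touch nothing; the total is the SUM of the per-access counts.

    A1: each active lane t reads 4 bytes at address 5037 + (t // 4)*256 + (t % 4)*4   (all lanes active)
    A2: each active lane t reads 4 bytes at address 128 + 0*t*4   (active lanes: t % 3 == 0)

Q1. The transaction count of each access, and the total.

A1: 8 transactions
A2: 1 transaction

Answer: 8,1; total 9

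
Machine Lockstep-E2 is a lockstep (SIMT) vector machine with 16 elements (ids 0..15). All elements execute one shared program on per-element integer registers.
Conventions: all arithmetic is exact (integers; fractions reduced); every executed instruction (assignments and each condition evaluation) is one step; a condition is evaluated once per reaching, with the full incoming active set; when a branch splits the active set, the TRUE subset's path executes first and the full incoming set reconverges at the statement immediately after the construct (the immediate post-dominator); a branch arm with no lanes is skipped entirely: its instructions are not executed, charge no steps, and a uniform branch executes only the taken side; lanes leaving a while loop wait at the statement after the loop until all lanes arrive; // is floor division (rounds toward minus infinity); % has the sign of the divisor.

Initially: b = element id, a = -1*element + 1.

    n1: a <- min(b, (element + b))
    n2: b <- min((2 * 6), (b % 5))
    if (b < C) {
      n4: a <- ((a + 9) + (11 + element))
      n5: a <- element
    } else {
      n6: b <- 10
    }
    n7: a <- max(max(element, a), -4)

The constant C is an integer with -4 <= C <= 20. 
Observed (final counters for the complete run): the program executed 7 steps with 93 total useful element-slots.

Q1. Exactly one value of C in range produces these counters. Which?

Answer: C = 4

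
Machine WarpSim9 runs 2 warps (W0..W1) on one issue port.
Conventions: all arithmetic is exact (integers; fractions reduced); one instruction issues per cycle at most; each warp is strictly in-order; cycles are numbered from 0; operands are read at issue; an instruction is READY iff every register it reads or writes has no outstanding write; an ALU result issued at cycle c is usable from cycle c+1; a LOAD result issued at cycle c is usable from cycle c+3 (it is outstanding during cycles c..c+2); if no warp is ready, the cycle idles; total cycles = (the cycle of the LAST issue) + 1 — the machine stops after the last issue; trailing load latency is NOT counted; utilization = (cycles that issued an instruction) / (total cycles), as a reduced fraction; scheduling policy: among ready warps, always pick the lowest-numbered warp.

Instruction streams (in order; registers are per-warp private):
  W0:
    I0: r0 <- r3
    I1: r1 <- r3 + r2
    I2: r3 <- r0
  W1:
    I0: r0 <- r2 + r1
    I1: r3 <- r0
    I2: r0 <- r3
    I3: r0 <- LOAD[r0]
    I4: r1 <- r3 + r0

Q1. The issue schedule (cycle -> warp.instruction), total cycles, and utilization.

cycle 0: W0.I0
cycle 1: W0.I1
cycle 2: W0.I2
cycle 3: W1.I0
cycle 4: W1.I1
cycle 5: W1.I2
cycle 6: W1.I3
cycle 7: idle
cycle 8: idle
cycle 9: W1.I4

Answer: 10 cycles, utilization 4/5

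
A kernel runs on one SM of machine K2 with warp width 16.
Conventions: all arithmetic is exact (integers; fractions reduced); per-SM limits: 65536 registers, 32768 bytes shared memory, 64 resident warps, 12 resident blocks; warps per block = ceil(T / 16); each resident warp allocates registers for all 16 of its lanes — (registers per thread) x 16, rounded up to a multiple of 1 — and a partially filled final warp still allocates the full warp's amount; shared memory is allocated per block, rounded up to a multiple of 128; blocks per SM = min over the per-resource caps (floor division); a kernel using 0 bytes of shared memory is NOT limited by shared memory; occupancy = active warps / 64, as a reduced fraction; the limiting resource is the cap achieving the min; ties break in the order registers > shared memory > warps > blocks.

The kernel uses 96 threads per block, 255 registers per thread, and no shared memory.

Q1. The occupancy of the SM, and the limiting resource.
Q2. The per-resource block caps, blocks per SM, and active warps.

Answer: occupancy 3/16, limited by registers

registers: 2 blocks
shared memory: no limit (kernel uses none)
warps: 10 blocks
blocks: 12 blocks

Answer: 2 blocks, 12 active warps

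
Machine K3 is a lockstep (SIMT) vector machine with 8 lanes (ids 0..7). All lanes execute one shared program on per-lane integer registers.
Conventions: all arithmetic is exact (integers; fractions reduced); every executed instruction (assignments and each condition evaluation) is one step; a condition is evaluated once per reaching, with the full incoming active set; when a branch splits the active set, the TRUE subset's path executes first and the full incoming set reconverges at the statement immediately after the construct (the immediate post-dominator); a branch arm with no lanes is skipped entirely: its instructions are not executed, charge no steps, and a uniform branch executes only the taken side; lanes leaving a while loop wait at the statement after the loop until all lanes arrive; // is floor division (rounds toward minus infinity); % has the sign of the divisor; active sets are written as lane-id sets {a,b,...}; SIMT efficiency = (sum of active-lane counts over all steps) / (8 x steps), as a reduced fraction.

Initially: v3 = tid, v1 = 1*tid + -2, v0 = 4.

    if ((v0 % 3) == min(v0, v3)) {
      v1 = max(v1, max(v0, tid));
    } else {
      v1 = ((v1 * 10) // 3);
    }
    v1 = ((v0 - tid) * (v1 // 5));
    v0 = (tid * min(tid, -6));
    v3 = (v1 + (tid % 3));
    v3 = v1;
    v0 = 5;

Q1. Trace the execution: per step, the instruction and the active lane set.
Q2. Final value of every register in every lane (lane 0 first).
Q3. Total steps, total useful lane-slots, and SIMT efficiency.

step 0: eval ((v0 % 3) == min(v0, v3)) {0,1,2,3,4,5,6,7}
step 1: v1 <- max(v1, max(v0, tid))  {1}
step 2: v1 <- ((v1 * 10) // 3)       {0,2,3,4,5,6,7}
step 3: v1 <- ((v0 - tid) * (v1 // 5)) {0,1,2,3,4,5,6,7}
step 4: v0 <- (tid * min(tid, -6))   {0,1,2,3,4,5,6,7}
step 5: v3 <- (v1 + (tid % 3))       {0,1,2,3,4,5,6,7}
step 6: v3 <- v1                     {0,1,2,3,4,5,6,7}
step 7: v0 <- 5                      {0,1,2,3,4,5,6,7}

Answer: 8 steps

v3: -8,0,0,0,0,-2,-4,-9
v1: -8,0,0,0,0,-2,-4,-9
v0: 5,5,5,5,5,5,5,5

steps = 8; useful = 56; efficiency = 56/64 = 7/8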